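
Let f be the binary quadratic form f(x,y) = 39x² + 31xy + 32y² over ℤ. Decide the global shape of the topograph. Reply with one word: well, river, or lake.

D = b²−4ac = 31² − 4·39·32 = -4031
D < 0 ⇒ definite ⇒ every region one sign ⇒ single well

well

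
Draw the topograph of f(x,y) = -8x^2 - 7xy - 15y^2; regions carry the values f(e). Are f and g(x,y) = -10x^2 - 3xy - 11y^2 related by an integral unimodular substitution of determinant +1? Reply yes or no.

D₁ = -431, D₂ = -431
f is negative-definite; reduce −f:
−f: reduced (well bottom): (8,7,15) with a≤c, −a<b≤a
flip sign back: reduced form of f is (-8,-7,-15)
g is negative-definite; reduce −g:
−g: reduced (well bottom): (10,3,11) with a≤c, −a<b≤a
flip sign back: reduced form of g is (-10,-3,-11)
reduced forms (-8, -7, -15) vs (-10, -3, -11) ⇒ inequivalent

no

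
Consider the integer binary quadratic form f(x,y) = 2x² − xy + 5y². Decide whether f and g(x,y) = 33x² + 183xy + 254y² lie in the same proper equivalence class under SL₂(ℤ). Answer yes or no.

D₁ = -39, D₂ = -39
f: reduced (well bottom): (2,-1,5) with a≤c, −a<b≤a
g: translate: b→-15 (≡183 mod 66), so (33,183,254)→(33,-15,2)
g: flip: (33,-15,2)→(2,15,33)
g: translate: b→-1 (≡15 mod 4), so (2,15,33)→(2,-1,5)
g: reduced (well bottom): (2,-1,5) with a≤c, −a<b≤a
reduced forms (2, -1, 5) vs (2, -1, 5) ⇒ equivalent

yes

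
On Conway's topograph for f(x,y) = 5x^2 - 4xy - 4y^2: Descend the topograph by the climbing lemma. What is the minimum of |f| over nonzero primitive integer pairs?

descent: ρ → (-4,4,5)  [lands on river]
river: ρ → (5,6,-3)
river: ρ → (-3,6,5)
river: ρ → (5,4,-4)
closes: descent 1, river 4
min |a| on river = 3

3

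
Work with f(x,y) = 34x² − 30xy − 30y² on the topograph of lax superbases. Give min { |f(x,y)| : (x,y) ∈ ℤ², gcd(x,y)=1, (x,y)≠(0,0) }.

descent: ρ → (-30,30,34)  [lands on river]
river: ρ → (34,38,-26)
river: ρ → (-26,66,6)
river: ρ → (6,66,-26)
river: ρ → (-26,38,34)
river: ρ → (34,30,-30)
closes: descent 1, river 6
min |a| on river = 6

6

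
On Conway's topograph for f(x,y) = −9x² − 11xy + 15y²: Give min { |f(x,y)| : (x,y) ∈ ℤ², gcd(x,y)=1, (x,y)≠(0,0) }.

descent: ρ → (15,11,-9)  [lands on river]
river: ρ → (-9,25,1)
river: ρ → (1,25,-9)
river: ρ → (-9,11,15)
river: ρ → (15,19,-5)
river: ρ → (-5,21,11)
river: ρ → (11,23,-3)
river: ρ → (-3,25,3)
river: ρ → (3,23,-11)
river: ρ → (-11,21,5)
river: ρ → (5,19,-15)
river: ρ → (-15,11,9)
river: ρ → (9,25,-1)
river: ρ → (-1,25,9)
river: ρ → (9,11,-15)
river: ρ → (-15,19,5)
river: ρ → (5,21,-11)
river: ρ → (-11,23,3)
river: ρ → (3,25,-3)
river: ρ → (-3,23,11)
river: ρ → (11,21,-5)
river: ρ → (-5,19,15)
closes: descent 1, river 22
min |a| on river = 1

1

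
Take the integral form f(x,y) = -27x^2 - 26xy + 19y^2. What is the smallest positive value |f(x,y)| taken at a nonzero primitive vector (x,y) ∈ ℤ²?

descent: ρ → (19,26,-27)  [lands on river]
river: ρ → (-27,28,18)
river: ρ → (18,44,-11)
river: ρ → (-11,44,18)
river: ρ → (18,28,-27)
river: ρ → (-27,26,19)
river: ρ → (19,50,-3)
river: ρ → (-3,52,2)
river: ρ → (2,52,-3)
river: ρ → (-3,50,19)
closes: descent 1, river 10
min |a| on river = 2

2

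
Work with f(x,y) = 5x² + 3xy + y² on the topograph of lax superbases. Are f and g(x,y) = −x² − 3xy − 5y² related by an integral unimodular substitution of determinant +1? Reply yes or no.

D₁ = -11, D₂ = -11
f: flip: (5,3,1)→(1,-3,5)
f: translate: b→1 (≡-3 mod 2), so (1,-3,5)→(1,1,3)
f: reduced (well bottom): (1,1,3) with a≤c, −a<b≤a
g is negative-definite; reduce −g:
−g: translate: b→1 (≡3 mod 2), so (1,3,5)→(1,1,3)
−g: reduced (well bottom): (1,1,3) with a≤c, −a<b≤a
flip sign back: reduced form of g is (-1,-1,-3)
reduced forms (1, 1, 3) vs (-1, -1, -3) ⇒ inequivalent

no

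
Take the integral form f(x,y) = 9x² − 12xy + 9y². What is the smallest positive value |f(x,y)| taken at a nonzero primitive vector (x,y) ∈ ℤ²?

translate: b→6 (≡-12 mod 18), so (9,-12,9)→(9,6,6)
flip: (9,6,6)→(6,-6,9)
translate: b→6 (≡-6 mod 12), so (6,-6,9)→(6,6,9)
reduced (well bottom): (6,6,9) with a≤c, −a<b≤a
well minimum = a = 6

6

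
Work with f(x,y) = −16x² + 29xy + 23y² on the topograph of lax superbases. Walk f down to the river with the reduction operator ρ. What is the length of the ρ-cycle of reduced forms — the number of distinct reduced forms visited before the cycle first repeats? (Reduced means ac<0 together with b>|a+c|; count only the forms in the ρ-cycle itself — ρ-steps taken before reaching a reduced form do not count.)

D = 2313, ⌊√D⌋ = 48
river: ρ → (23,17,-22)
river: ρ → (-22,27,18)
river: ρ → (18,45,-4)
river: ρ → (-4,43,29)
river: ρ → (29,15,-18)
river: ρ → (-18,21,26)
river: ρ → (26,31,-13)
river: ρ → (-13,47,2)
river: ρ → (2,45,-36)
river: ρ → (-36,27,11)
river: ρ → (11,39,-18)
river: ρ → (-18,33,17)
river: ρ → (17,35,-16)
river: ρ → (-16,29,23)
ρ-cycle length = 14 (tail of 0 descent steps not counted)

14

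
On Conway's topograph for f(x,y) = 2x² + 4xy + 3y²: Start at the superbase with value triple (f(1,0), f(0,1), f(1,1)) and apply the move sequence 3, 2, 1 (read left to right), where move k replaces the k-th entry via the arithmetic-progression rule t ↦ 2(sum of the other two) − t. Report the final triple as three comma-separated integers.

start (2,3,9) = (f(1,0),f(0,1),f(1,1))
replace slot 3: 2·(2+3) − 9 = 1 → (2,3,1)
replace slot 2: 2·(2+1) − 3 = 3 → (2,3,1)
replace slot 1: 2·(3+1) − 2 = 6 → (6,3,1)

6,3,1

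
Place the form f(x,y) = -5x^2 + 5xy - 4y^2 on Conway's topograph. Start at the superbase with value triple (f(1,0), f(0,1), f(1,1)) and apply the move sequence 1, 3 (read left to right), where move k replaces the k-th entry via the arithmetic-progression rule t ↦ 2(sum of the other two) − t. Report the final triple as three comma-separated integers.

start (-5,-4,-4) = (f(1,0),f(0,1),f(1,1))
replace slot 1: 2·((-4)+(-4)) − (-5) = -11 → (-11,-4,-4)
replace slot 3: 2·((-11)+(-4)) − (-4) = -26 → (-11,-4,-26)

-11,-4,-26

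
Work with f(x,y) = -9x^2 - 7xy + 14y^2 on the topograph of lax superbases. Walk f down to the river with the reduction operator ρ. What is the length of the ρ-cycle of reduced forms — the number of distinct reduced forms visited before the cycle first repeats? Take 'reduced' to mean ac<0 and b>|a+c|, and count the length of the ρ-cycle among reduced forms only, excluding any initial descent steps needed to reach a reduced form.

D = 553, ⌊√D⌋ = 23
descent: ρ → (14,7,-9)  [lands on river]
river: ρ → (-9,11,12)
river: ρ → (12,13,-8)
river: ρ → (-8,19,6)
river: ρ → (6,17,-11)
river: ρ → (-11,5,12)
river: ρ → (12,19,-4)
river: ρ → (-4,21,7)
river: ρ → (7,21,-4)
river: ρ → (-4,19,12)
river: ρ → (12,5,-11)
river: ρ → (-11,17,6)
river: ρ → (6,19,-8)
river: ρ → (-8,13,12)
river: ρ → (12,11,-9)
river: ρ → (-9,7,14)
river: ρ → (14,21,-2)
river: ρ → (-2,23,3)
river: ρ → (3,19,-16)
river: ρ → (-16,13,6)
river: ρ → (6,23,-1)
river: ρ → (-1,23,6)
river: ρ → (6,13,-16)
river: ρ → (-16,19,3)
river: ρ → (3,23,-2)
river: ρ → (-2,21,14)
ρ-cycle length = 26 (tail of 1 descent step not counted)

26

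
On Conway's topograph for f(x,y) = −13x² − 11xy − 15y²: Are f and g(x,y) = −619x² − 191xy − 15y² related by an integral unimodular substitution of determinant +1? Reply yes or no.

D₁ = -659, D₂ = -659
f is negative-definite; reduce −f:
−f: reduced (well bottom): (13,11,15) with a≤c, −a<b≤a
flip sign back: reduced form of f is (-13,-11,-15)
g is negative-definite; reduce −g:
−g: flip: (619,191,15)→(15,-191,619)
−g: translate: b→-11 (≡-191 mod 30), so (15,-191,619)→(15,-11,13)
−g: flip: (15,-11,13)→(13,11,15)
−g: reduced (well bottom): (13,11,15) with a≤c, −a<b≤a
flip sign back: reduced form of g is (-13,-11,-15)
reduced forms (-13, -11, -15) vs (-13, -11, -15) ⇒ equivalent

yes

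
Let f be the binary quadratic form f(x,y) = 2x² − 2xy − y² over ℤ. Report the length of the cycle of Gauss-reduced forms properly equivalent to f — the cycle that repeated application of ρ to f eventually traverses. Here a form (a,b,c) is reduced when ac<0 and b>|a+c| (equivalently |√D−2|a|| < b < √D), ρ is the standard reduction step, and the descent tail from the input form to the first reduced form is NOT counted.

D = 12, ⌊√D⌋ = 3
descent: ρ → (-1,2,2)  [lands on river]
river: ρ → (2,2,-1)
ρ-cycle length = 2 (tail of 1 descent step not counted)

2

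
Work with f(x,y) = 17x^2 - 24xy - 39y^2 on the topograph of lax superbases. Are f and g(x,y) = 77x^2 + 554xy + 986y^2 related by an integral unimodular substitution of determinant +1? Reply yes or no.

D₁ = 3228, D₂ = 3228
river cycle of f (length 18): (-39, 24, 17), (17, 44, -19), (-19, 32, 29), (29, 26, -22), (-22, 18, 33), (33, 48, -7), (-7, 50, 26), (26, 54, -3), (-3, 54, 26), (26, 50, -7), … (8 more)
river cycle of g (length 18): (2, 54, -39), (-39, 24, 17), (17, 44, -19), (-19, 32, 29), (29, 26, -22), (-22, 18, 33), (33, 48, -7), (-7, 50, 26), (26, 54, -3), (-3, 54, 26), … (8 more)
cycles coincide ⇒ equivalent

yes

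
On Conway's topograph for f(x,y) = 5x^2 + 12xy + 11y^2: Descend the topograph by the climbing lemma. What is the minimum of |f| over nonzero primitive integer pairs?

translate: b→2 (≡12 mod 10), so (5,12,11)→(5,2,4)
flip: (5,2,4)→(4,-2,5)
reduced (well bottom): (4,-2,5) with a≤c, −a<b≤a
well minimum = a = 4

4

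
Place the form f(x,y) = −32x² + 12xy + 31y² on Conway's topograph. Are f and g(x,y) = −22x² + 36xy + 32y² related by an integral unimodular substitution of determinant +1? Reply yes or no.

D₁ = 4112, D₂ = 4112
river cycle of f (length 8): (31, 50, -13), (-13, 54, 23), (23, 38, -29), (-29, 20, 32), (32, 44, -17), (-17, 58, 11), (11, 52, -32), (-32, 12, 31)
river cycle of g (length 10): (32, 28, -26), (-26, 24, 34), (34, 44, -16), (-16, 52, 22), (22, 36, -32), (-32, 28, 26), (26, 24, -34), (-34, 44, 16), (16, 52, -22), (-22, 36, 32)
cycles differ ⇒ inequivalent

no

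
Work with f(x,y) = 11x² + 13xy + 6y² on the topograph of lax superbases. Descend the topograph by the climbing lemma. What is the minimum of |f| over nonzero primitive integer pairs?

translate: b→-9 (≡13 mod 22), so (11,13,6)→(11,-9,4)
flip: (11,-9,4)→(4,9,11)
translate: b→1 (≡9 mod 8), so (4,9,11)→(4,1,6)
reduced (well bottom): (4,1,6) with a≤c, −a<b≤a
well minimum = a = 4

4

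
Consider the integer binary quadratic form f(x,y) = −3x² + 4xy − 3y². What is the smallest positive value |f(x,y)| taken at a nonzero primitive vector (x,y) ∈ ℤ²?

translate: b→2 (≡-4 mod 6), so (3,-4,3)→(3,2,2)
flip: (3,2,2)→(2,-2,3)
translate: b→2 (≡-2 mod 4), so (2,-2,3)→(2,2,3)
reduced (well bottom): (2,2,3) with a≤c, −a<b≤a
well minimum |f| = |-2| = 2 (negative-definite)

2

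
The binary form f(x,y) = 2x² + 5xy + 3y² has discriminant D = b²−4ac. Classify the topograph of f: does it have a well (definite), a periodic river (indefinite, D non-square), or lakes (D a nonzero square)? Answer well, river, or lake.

D = b²−4ac = 5² − 4·2·3 = 1
D = 1² is a perfect square ⇒ form factors over ℤ ⇒ lakes

lake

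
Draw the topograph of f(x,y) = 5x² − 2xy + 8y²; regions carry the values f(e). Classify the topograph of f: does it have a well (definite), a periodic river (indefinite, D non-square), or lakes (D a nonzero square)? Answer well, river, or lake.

D = b²−4ac = (-2)² − 4·5·8 = -156
D < 0 ⇒ definite ⇒ every region one sign ⇒ single well

well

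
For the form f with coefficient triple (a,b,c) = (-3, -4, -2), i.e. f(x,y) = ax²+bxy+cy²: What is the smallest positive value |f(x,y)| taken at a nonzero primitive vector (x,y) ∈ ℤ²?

translate: b→-2 (≡4 mod 6), so (3,4,2)→(3,-2,1)
flip: (3,-2,1)→(1,2,3)
translate: b→0 (≡2 mod 2), so (1,2,3)→(1,0,2)
reduced (well bottom): (1,0,2) with a≤c, −a<b≤a
well minimum |f| = |-1| = 1 (negative-definite)

1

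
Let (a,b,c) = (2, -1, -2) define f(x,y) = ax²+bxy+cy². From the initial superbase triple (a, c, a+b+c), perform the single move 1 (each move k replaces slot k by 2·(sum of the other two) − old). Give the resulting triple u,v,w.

start (2,-2,-1) = (f(1,0),f(0,1),f(1,1))
replace slot 1: 2·((-2)+(-1)) − 2 = -8 → (-8,-2,-1)

-8,-2,-1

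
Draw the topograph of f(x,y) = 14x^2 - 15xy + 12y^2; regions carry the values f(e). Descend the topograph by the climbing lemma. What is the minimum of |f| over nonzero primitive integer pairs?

translate: b→13 (≡-15 mod 28), so (14,-15,12)→(14,13,11)
flip: (14,13,11)→(11,-13,14)
translate: b→9 (≡-13 mod 22), so (11,-13,14)→(11,9,12)
reduced (well bottom): (11,9,12) with a≤c, −a<b≤a
well minimum = a = 11

11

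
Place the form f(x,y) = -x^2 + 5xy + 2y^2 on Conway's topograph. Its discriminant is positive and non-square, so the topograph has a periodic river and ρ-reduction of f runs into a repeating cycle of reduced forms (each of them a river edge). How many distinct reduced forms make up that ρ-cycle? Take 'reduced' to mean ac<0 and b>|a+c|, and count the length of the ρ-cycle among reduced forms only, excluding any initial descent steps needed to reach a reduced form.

D = 33, ⌊√D⌋ = 5
river: ρ → (2,3,-3)
river: ρ → (-3,3,2)
river: ρ → (2,5,-1)
river: ρ → (-1,5,2)
ρ-cycle length = 4 (tail of 0 descent steps not counted)

4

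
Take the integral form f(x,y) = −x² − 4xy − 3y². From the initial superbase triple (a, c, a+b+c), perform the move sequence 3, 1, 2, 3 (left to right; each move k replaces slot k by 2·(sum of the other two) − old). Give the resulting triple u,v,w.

start (-1,-3,-8) = (f(1,0),f(0,1),f(1,1))
replace slot 3: 2·((-1)+(-3)) − (-8) = 0 → (-1,-3,0)
replace slot 1: 2·((-3)+0) − (-1) = -5 → (-5,-3,0)
replace slot 2: 2·((-5)+0) − (-3) = -7 → (-5,-7,0)
replace slot 3: 2·((-5)+(-7)) − 0 = -24 → (-5,-7,-24)

-5,-7,-24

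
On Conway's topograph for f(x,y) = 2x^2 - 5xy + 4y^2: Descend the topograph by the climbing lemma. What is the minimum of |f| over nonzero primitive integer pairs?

translate: b→-1 (≡-5 mod 4), so (2,-5,4)→(2,-1,1)
flip: (2,-1,1)→(1,1,2)
reduced (well bottom): (1,1,2) with a≤c, −a<b≤a
well minimum = a = 1

1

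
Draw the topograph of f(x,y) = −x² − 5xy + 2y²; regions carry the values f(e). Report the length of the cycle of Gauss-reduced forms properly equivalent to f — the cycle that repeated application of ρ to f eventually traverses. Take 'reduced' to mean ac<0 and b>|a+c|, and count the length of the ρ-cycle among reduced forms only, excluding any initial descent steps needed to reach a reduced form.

D = 33, ⌊√D⌋ = 5
descent: ρ → (2,5,-1)  [lands on river]
river: ρ → (-1,5,2)
river: ρ → (2,3,-3)
river: ρ → (-3,3,2)
ρ-cycle length = 4 (tail of 1 descent step not counted)

4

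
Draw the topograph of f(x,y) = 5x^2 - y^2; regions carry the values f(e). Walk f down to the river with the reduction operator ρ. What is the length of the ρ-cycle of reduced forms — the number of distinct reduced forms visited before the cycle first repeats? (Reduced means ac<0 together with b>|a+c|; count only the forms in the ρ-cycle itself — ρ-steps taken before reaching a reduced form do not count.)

D = 20, ⌊√D⌋ = 4
descent: ρ → (-1,4,1)  [lands on river]
river: ρ → (1,4,-1)
ρ-cycle length = 2 (tail of 1 descent step not counted)

2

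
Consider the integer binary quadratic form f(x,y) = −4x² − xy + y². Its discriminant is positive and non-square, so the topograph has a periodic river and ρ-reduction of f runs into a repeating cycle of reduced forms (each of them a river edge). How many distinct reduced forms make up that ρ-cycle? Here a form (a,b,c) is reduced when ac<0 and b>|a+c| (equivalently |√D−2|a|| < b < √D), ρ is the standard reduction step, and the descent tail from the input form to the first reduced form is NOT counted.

D = 17, ⌊√D⌋ = 4
descent: ρ → (1,3,-2)  [lands on river]
river: ρ → (-2,1,2)
river: ρ → (2,3,-1)
river: ρ → (-1,3,2)
river: ρ → (2,1,-2)
river: ρ → (-2,3,1)
ρ-cycle length = 6 (tail of 1 descent step not counted)

6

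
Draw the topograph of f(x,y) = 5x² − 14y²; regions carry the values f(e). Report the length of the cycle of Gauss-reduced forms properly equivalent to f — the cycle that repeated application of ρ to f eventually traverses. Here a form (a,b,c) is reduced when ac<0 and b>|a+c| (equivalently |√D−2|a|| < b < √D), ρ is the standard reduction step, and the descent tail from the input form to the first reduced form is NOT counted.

D = 280, ⌊√D⌋ = 16
descent: ρ → (-14,0,5)
descent: ρ → (5,10,-9)  [lands on river]
river: ρ → (-9,8,6)
river: ρ → (6,16,-1)
river: ρ → (-1,16,6)
river: ρ → (6,8,-9)
river: ρ → (-9,10,5)
ρ-cycle length = 6 (tail of 2 descent steps not counted)

6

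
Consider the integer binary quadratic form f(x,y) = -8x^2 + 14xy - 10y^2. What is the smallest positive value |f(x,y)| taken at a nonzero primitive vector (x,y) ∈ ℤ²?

translate: b→2 (≡-14 mod 16), so (8,-14,10)→(8,2,4)
flip: (8,2,4)→(4,-2,8)
reduced (well bottom): (4,-2,8) with a≤c, −a<b≤a
well minimum |f| = |-4| = 4 (negative-definite)

4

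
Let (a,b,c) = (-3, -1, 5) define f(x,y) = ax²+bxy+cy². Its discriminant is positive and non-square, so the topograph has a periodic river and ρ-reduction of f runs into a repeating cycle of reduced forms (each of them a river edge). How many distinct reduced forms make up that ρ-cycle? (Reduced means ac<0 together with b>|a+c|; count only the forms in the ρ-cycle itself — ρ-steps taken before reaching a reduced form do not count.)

D = 61, ⌊√D⌋ = 7
descent: ρ → (5,1,-3)
descent: ρ → (-3,5,3)  [lands on river]
river: ρ → (3,7,-1)
river: ρ → (-1,7,3)
river: ρ → (3,5,-3)
river: ρ → (-3,7,1)
river: ρ → (1,7,-3)
ρ-cycle length = 6 (tail of 2 descent steps not counted)

6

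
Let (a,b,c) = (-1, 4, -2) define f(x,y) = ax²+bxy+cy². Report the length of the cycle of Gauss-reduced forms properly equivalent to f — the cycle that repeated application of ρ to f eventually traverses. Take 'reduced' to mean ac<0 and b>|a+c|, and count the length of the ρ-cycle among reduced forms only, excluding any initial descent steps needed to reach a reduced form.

D = 8, ⌊√D⌋ = 2
descent: ρ → (-2,0,1)
descent: ρ → (1,2,-1)  [lands on river]
river: ρ → (-1,2,1)
ρ-cycle length = 2 (tail of 2 descent steps not counted)

2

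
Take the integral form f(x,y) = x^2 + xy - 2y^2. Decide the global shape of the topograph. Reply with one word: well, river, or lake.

D = b²−4ac = 1² − 4·1·(-2) = 9
D = 3² is a perfect square ⇒ form factors over ℤ ⇒ lakes

lake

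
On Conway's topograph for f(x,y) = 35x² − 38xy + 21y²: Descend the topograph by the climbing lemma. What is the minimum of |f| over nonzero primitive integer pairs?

translate: b→32 (≡-38 mod 70), so (35,-38,21)→(35,32,18)
flip: (35,32,18)→(18,-32,35)
translate: b→4 (≡-32 mod 36), so (18,-32,35)→(18,4,21)
reduced (well bottom): (18,4,21) with a≤c, −a<b≤a
well minimum = a = 18

18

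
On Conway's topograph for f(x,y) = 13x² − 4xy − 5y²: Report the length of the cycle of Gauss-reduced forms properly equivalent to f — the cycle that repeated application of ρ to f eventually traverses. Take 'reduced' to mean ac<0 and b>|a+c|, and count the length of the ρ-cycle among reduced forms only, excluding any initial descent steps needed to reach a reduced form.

D = 276, ⌊√D⌋ = 16
descent: ρ → (-5,14,4)  [lands on river]
river: ρ → (4,10,-11)
river: ρ → (-11,12,3)
river: ρ → (3,12,-11)
river: ρ → (-11,10,4)
river: ρ → (4,14,-5)
river: ρ → (-5,16,1)
river: ρ → (1,16,-5)
ρ-cycle length = 8 (tail of 1 descent step not counted)

8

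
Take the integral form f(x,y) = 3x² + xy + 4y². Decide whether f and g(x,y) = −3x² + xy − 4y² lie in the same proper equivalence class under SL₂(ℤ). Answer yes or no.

D₁ = -47, D₂ = -47
f: reduced (well bottom): (3,1,4) with a≤c, −a<b≤a
g is negative-definite; reduce −g:
−g: reduced (well bottom): (3,-1,4) with a≤c, −a<b≤a
flip sign back: reduced form of g is (-3,1,-4)
reduced forms (3, 1, 4) vs (-3, 1, -4) ⇒ inequivalent

no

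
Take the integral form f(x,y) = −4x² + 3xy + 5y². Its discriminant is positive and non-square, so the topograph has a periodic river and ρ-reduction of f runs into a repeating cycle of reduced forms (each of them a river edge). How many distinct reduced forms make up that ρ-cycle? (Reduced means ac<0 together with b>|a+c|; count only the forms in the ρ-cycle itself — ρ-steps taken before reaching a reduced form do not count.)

D = 89, ⌊√D⌋ = 9
river: ρ → (5,7,-2)
river: ρ → (-2,9,1)
river: ρ → (1,9,-2)
river: ρ → (-2,7,5)
river: ρ → (5,3,-4)
river: ρ → (-4,5,4)
river: ρ → (4,3,-5)
river: ρ → (-5,7,2)
river: ρ → (2,9,-1)
river: ρ → (-1,9,2)
river: ρ → (2,7,-5)
river: ρ → (-5,3,4)
river: ρ → (4,5,-4)
river: ρ → (-4,3,5)
ρ-cycle length = 14 (tail of 0 descent steps not counted)

14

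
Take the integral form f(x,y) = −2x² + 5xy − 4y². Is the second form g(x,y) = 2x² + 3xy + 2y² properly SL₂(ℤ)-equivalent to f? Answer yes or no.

D₁ = -7, D₂ = -7
f is negative-definite; reduce −f:
−f: translate: b→-1 (≡-5 mod 4), so (2,-5,4)→(2,-1,1)
−f: flip: (2,-1,1)→(1,1,2)
−f: reduced (well bottom): (1,1,2) with a≤c, −a<b≤a
flip sign back: reduced form of f is (-1,-1,-2)
g: translate: b→-1 (≡3 mod 4), so (2,3,2)→(2,-1,1)
g: flip: (2,-1,1)→(1,1,2)
g: reduced (well bottom): (1,1,2) with a≤c, −a<b≤a
reduced forms (-1, -1, -2) vs (1, 1, 2) ⇒ inequivalent

no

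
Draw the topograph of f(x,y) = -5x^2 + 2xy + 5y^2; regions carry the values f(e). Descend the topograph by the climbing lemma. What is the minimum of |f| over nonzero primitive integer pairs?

river: ρ → (5,8,-2)
river: ρ → (-2,8,5)
river: ρ → (5,2,-5)
river: ρ → (-5,8,2)
river: ρ → (2,8,-5)
river: ρ → (-5,2,5)
closes: descent 0, river 6
min |a| on river = 2

2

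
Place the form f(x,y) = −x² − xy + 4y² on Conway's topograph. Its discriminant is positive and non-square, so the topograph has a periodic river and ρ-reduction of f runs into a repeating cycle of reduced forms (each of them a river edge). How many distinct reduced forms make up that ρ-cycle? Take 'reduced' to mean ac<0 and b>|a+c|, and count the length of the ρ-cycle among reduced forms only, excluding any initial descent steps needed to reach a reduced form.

D = 17, ⌊√D⌋ = 4
descent: ρ → (4,1,-1)
descent: ρ → (-1,3,2)  [lands on river]
river: ρ → (2,1,-2)
river: ρ → (-2,3,1)
river: ρ → (1,3,-2)
river: ρ → (-2,1,2)
river: ρ → (2,3,-1)
ρ-cycle length = 6 (tail of 2 descent steps not counted)

6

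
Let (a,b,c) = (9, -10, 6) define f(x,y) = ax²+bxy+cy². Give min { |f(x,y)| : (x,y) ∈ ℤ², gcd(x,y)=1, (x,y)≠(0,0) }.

translate: b→8 (≡-10 mod 18), so (9,-10,6)→(9,8,5)
flip: (9,8,5)→(5,-8,9)
translate: b→2 (≡-8 mod 10), so (5,-8,9)→(5,2,6)
reduced (well bottom): (5,2,6) with a≤c, −a<b≤a
well minimum = a = 5

5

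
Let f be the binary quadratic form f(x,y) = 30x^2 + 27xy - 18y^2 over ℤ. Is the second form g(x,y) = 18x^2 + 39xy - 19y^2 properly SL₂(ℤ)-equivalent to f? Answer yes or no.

D₁ = 2889, D₂ = 2889
river cycle of f (length 6): (-18, 45, 12), (12, 51, -6), (-6, 45, 36), (36, 27, -15), (-15, 33, 30), (30, 27, -18)
river cycle of g (length 8): (-19, 37, 20), (20, 43, -13), (-13, 35, 32), (32, 29, -16), (-16, 35, 26), (26, 17, -25), (-25, 33, 18), (18, 39, -19)
cycles differ ⇒ inequivalent

no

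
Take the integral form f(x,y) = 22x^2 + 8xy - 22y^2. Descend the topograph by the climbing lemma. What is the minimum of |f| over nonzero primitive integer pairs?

river: ρ → (-22,36,8)
river: ρ → (8,44,-2)
river: ρ → (-2,44,8)
river: ρ → (8,36,-22)
river: ρ → (-22,8,22)
river: ρ → (22,36,-8)
river: ρ → (-8,44,2)
river: ρ → (2,44,-8)
river: ρ → (-8,36,22)
river: ρ → (22,8,-22)
closes: descent 0, river 10
min |a| on river = 2

2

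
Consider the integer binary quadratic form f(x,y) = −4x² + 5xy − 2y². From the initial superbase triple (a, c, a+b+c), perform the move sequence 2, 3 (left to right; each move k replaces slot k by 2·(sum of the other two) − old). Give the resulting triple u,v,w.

start (-4,-2,-1) = (f(1,0),f(0,1),f(1,1))
replace slot 2: 2·((-4)+(-1)) − (-2) = -8 → (-4,-8,-1)
replace slot 3: 2·((-4)+(-8)) − (-1) = -23 → (-4,-8,-23)

-4,-8,-23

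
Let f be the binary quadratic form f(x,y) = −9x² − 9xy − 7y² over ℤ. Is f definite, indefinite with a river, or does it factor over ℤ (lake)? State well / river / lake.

D = b²−4ac = (-9)² − 4·(-9)·(-7) = -171
D < 0 ⇒ definite ⇒ every region one sign ⇒ single well

well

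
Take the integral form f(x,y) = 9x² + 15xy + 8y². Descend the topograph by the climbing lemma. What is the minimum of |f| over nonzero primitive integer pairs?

translate: b→-3 (≡15 mod 18), so (9,15,8)→(9,-3,2)
flip: (9,-3,2)→(2,3,9)
translate: b→-1 (≡3 mod 4), so (2,3,9)→(2,-1,8)
reduced (well bottom): (2,-1,8) with a≤c, −a<b≤a
well minimum = a = 2

2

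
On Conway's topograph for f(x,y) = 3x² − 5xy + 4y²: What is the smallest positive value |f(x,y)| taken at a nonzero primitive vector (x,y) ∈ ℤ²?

translate: b→1 (≡-5 mod 6), so (3,-5,4)→(3,1,2)
flip: (3,1,2)→(2,-1,3)
reduced (well bottom): (2,-1,3) with a≤c, −a<b≤a
well minimum = a = 2

2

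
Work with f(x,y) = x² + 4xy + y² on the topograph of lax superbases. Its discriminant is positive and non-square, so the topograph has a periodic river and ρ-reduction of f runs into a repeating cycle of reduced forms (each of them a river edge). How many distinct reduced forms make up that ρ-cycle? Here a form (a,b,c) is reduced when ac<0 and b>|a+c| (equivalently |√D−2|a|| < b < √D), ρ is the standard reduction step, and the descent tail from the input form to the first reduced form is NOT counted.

D = 12, ⌊√D⌋ = 3
descent: ρ → (1,2,-2)  [lands on river]
river: ρ → (-2,2,1)
ρ-cycle length = 2 (tail of 1 descent step not counted)

2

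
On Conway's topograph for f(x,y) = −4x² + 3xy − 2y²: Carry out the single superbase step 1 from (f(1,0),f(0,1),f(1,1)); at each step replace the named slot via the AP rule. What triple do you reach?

start (-4,-2,-3) = (f(1,0),f(0,1),f(1,1))
replace slot 1: 2·((-2)+(-3)) − (-4) = -6 → (-6,-2,-3)

-6,-2,-3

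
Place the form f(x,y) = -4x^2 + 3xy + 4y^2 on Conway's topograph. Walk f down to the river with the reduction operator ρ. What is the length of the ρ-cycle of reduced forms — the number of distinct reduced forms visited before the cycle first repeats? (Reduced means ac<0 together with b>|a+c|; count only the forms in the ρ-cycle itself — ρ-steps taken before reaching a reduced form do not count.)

D = 73, ⌊√D⌋ = 8
river: ρ → (4,5,-3)
river: ρ → (-3,7,2)
river: ρ → (2,5,-6)
river: ρ → (-6,7,1)
river: ρ → (1,7,-6)
river: ρ → (-6,5,2)
river: ρ → (2,7,-3)
river: ρ → (-3,5,4)
river: ρ → (4,3,-4)
river: ρ → (-4,5,3)
river: ρ → (3,7,-2)
river: ρ → (-2,5,6)
river: ρ → (6,7,-1)
river: ρ → (-1,7,6)
river: ρ → (6,5,-2)
river: ρ → (-2,7,3)
river: ρ → (3,5,-4)
river: ρ → (-4,3,4)
ρ-cycle length = 18 (tail of 0 descent steps not counted)

18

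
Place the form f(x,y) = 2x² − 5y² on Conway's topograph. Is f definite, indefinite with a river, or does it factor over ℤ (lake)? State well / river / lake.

D = b²−4ac = 0² − 4·2·(-5) = 40
D > 0 non-square ⇒ indefinite ⇒ periodic river

river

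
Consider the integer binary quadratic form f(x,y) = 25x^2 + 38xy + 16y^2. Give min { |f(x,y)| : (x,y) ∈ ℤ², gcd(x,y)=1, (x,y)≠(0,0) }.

translate: b→-12 (≡38 mod 50), so (25,38,16)→(25,-12,3)
flip: (25,-12,3)→(3,12,25)
translate: b→0 (≡12 mod 6), so (3,12,25)→(3,0,13)
reduced (well bottom): (3,0,13) with a≤c, −a<b≤a
well minimum = a = 3

3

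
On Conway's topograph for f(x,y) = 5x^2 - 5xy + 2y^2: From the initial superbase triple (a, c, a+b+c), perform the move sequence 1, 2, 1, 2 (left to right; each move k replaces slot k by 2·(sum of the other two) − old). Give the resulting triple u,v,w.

start (5,2,2) = (f(1,0),f(0,1),f(1,1))
replace slot 1: 2·(2+2) − 5 = 3 → (3,2,2)
replace slot 2: 2·(3+2) − 2 = 8 → (3,8,2)
replace slot 1: 2·(8+2) − 3 = 17 → (17,8,2)
replace slot 2: 2·(17+2) − 8 = 30 → (17,30,2)

17,30,2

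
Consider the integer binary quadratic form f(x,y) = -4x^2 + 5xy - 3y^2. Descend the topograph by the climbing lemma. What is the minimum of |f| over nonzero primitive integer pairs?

translate: b→3 (≡-5 mod 8), so (4,-5,3)→(4,3,2)
flip: (4,3,2)→(2,-3,4)
translate: b→1 (≡-3 mod 4), so (2,-3,4)→(2,1,3)
reduced (well bottom): (2,1,3) with a≤c, −a<b≤a
well minimum |f| = |-2| = 2 (negative-definite)

2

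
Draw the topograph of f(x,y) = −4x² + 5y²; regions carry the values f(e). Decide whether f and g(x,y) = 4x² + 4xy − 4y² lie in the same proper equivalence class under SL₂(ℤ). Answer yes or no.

D₁ = 80, D₂ = 80
river cycle of f (length 2): (-4, 8, 1), (1, 8, -4)
river cycle of g (length 2): (-4, 4, 4), (4, 4, -4)
cycles differ ⇒ inequivalent

no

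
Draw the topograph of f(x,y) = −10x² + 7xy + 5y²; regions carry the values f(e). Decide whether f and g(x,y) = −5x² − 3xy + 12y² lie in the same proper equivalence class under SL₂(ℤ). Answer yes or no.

D₁ = 249, D₂ = 249
river cycle of f (length 16): (5, 13, -4), (-4, 11, 8), (8, 5, -7), (-7, 9, 6), (6, 15, -1), (-1, 15, 6), (6, 9, -7), (-7, 5, 8), (8, 11, -4), (-4, 13, 5), … (6 more)
river cycle of g (length 16): (-5, 7, 10), (10, 13, -2), (-2, 15, 3), (3, 15, -2), (-2, 13, 10), (10, 7, -5), (-5, 13, 4), (4, 11, -8), (-8, 5, 7), (7, 9, -6), … (6 more)
cycles differ ⇒ inequivalent

no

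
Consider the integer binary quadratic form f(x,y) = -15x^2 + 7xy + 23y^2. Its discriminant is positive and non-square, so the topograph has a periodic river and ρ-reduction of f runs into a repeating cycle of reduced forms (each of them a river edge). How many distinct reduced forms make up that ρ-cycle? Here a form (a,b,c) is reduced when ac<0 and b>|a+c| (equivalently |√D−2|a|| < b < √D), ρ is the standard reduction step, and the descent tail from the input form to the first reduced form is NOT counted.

D = 1429, ⌊√D⌋ = 37
descent: ρ → (23,-7,-15)
descent: ρ → (-15,37,1)  [lands on river]
river: ρ → (1,37,-15)
river: ρ → (-15,23,15)
river: ρ → (15,37,-1)
river: ρ → (-1,37,15)
river: ρ → (15,23,-15)
ρ-cycle length = 6 (tail of 2 descent steps not counted)

6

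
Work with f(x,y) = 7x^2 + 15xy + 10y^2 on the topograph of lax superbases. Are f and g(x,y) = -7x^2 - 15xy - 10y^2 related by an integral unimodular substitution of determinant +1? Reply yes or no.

D₁ = -55, D₂ = -55
f: translate: b→1 (≡15 mod 14), so (7,15,10)→(7,1,2)
f: flip: (7,1,2)→(2,-1,7)
f: reduced (well bottom): (2,-1,7) with a≤c, −a<b≤a
g is negative-definite; reduce −g:
−g: translate: b→1 (≡15 mod 14), so (7,15,10)→(7,1,2)
−g: flip: (7,1,2)→(2,-1,7)
−g: reduced (well bottom): (2,-1,7) with a≤c, −a<b≤a
flip sign back: reduced form of g is (-2,1,-7)
reduced forms (2, -1, 7) vs (-2, 1, -7) ⇒ inequivalent

no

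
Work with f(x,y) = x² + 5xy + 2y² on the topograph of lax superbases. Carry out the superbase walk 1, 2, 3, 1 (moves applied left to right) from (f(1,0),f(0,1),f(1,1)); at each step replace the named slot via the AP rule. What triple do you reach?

start (1,2,8) = (f(1,0),f(0,1),f(1,1))
replace slot 1: 2·(2+8) − 1 = 19 → (19,2,8)
replace slot 2: 2·(19+8) − 2 = 52 → (19,52,8)
replace slot 3: 2·(19+52) − 8 = 134 → (19,52,134)
replace slot 1: 2·(52+134) − 19 = 353 → (353,52,134)

353,52,134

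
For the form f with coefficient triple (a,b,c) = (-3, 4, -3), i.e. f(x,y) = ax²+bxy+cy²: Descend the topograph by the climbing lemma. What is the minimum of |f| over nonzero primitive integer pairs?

translate: b→2 (≡-4 mod 6), so (3,-4,3)→(3,2,2)
flip: (3,2,2)→(2,-2,3)
translate: b→2 (≡-2 mod 4), so (2,-2,3)→(2,2,3)
reduced (well bottom): (2,2,3) with a≤c, −a<b≤a
well minimum |f| = |-2| = 2 (negative-definite)

2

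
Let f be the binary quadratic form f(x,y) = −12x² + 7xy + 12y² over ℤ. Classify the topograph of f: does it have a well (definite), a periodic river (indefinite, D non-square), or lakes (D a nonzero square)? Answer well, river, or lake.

D = b²−4ac = 7² − 4·(-12)·12 = 625
D = 25² is a perfect square ⇒ form factors over ℤ ⇒ lakes

lake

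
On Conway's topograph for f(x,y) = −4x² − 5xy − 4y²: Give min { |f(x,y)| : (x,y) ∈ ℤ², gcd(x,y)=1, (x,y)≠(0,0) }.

translate: b→-3 (≡5 mod 8), so (4,5,4)→(4,-3,3)
flip: (4,-3,3)→(3,3,4)
reduced (well bottom): (3,3,4) with a≤c, −a<b≤a
well minimum |f| = |-3| = 3 (negative-definite)

3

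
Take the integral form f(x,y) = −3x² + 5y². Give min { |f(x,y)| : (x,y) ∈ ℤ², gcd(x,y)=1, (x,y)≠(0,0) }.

descent: ρ → (5,0,-3)
descent: ρ → (-3,6,2)  [lands on river]
river: ρ → (2,6,-3)
closes: descent 2, river 2
min |a| on river = 2

2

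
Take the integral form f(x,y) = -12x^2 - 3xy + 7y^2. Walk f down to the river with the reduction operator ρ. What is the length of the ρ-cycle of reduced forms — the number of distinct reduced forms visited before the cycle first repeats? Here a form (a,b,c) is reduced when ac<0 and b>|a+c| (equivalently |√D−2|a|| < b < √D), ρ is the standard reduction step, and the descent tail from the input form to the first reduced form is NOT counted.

D = 345, ⌊√D⌋ = 18
descent: ρ → (7,17,-2)  [lands on river]
river: ρ → (-2,15,15)
river: ρ → (15,15,-2)
river: ρ → (-2,17,7)
river: ρ → (7,11,-8)
river: ρ → (-8,5,10)
river: ρ → (10,15,-3)
river: ρ → (-3,15,10)
river: ρ → (10,5,-8)
river: ρ → (-8,11,7)
ρ-cycle length = 10 (tail of 1 descent step not counted)

10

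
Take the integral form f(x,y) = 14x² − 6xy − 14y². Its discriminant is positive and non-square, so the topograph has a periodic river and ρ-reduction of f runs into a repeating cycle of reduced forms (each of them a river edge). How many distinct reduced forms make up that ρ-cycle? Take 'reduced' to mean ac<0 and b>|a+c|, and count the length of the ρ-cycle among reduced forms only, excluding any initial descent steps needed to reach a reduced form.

D = 820, ⌊√D⌋ = 28
descent: ρ → (-14,6,14)  [lands on river]
river: ρ → (14,22,-6)
river: ρ → (-6,26,6)
river: ρ → (6,22,-14)
ρ-cycle length = 4 (tail of 1 descent step not counted)

4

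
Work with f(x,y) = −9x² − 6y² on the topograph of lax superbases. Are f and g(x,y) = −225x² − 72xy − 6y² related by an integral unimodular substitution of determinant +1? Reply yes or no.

D₁ = -216, D₂ = -216
f is negative-definite; reduce −f:
−f: flip: (9,0,6)→(6,0,9)
−f: reduced (well bottom): (6,0,9) with a≤c, −a<b≤a
flip sign back: reduced form of f is (-6,0,-9)
g is negative-definite; reduce −g:
−g: flip: (225,72,6)→(6,-72,225)
−g: translate: b→0 (≡-72 mod 12), so (6,-72,225)→(6,0,9)
−g: reduced (well bottom): (6,0,9) with a≤c, −a<b≤a
flip sign back: reduced form of g is (-6,0,-9)
reduced forms (-6, 0, -9) vs (-6, 0, -9) ⇒ equivalent

yes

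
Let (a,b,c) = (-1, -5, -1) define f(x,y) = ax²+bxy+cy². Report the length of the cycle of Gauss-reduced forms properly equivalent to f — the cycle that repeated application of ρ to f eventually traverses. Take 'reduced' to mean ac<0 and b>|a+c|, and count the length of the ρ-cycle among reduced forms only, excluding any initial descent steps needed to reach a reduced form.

D = 21, ⌊√D⌋ = 4
descent: ρ → (-1,3,3)  [lands on river]
river: ρ → (3,3,-1)
ρ-cycle length = 2 (tail of 1 descent step not counted)

2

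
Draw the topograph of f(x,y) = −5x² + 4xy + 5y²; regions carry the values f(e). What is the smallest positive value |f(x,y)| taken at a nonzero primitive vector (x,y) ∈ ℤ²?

river: ρ → (5,6,-4)
river: ρ → (-4,10,1)
river: ρ → (1,10,-4)
river: ρ → (-4,6,5)
river: ρ → (5,4,-5)
river: ρ → (-5,6,4)
river: ρ → (4,10,-1)
river: ρ → (-1,10,4)
river: ρ → (4,6,-5)
river: ρ → (-5,4,5)
closes: descent 0, river 10
min |a| on river = 1

1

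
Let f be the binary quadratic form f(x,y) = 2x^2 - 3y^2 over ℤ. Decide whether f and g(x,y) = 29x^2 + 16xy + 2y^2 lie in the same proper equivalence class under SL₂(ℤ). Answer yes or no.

D₁ = 24, D₂ = 24
river cycle of f (length 2): (2, 4, -1), (-1, 4, 2)
river cycle of g (length 2): (2, 4, -1), (-1, 4, 2)
cycles coincide ⇒ equivalent

yes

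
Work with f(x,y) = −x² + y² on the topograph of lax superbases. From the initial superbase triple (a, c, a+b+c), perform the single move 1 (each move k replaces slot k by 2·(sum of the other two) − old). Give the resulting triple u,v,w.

start (-1,1,0) = (f(1,0),f(0,1),f(1,1))
replace slot 1: 2·(1+0) − (-1) = 3 → (3,1,0)

3,1,0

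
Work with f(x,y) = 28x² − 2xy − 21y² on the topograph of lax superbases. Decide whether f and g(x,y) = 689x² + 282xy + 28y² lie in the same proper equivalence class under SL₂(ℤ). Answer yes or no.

D₁ = 2356, D₂ = 2356
river cycle of f (length 40): (-21, 44, 5), (5, 46, -12), (-12, 26, 35), (35, 44, -3), (-3, 46, 20), (20, 34, -15), (-15, 26, 28), (28, 30, -13), (-13, 48, 1), (1, 48, -13), … (30 more)
river cycle of g (length 40): (-21, 44, 5), (5, 46, -12), (-12, 26, 35), (35, 44, -3), (-3, 46, 20), (20, 34, -15), (-15, 26, 28), (28, 30, -13), (-13, 48, 1), (1, 48, -13), … (30 more)
cycles coincide ⇒ equivalent

yes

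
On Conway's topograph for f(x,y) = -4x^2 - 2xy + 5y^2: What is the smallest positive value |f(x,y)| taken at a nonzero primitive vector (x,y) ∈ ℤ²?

descent: ρ → (5,2,-4)  [lands on river]
river: ρ → (-4,6,3)
river: ρ → (3,6,-4)
river: ρ → (-4,2,5)
river: ρ → (5,8,-1)
river: ρ → (-1,8,5)
closes: descent 1, river 6
min |a| on river = 1

1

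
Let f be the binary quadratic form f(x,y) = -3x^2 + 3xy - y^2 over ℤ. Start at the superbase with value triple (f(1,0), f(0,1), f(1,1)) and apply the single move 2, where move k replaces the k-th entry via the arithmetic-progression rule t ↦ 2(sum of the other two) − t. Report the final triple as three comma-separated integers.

start (-3,-1,-1) = (f(1,0),f(0,1),f(1,1))
replace slot 2: 2·((-3)+(-1)) − (-1) = -7 → (-3,-7,-1)

-3,-7,-1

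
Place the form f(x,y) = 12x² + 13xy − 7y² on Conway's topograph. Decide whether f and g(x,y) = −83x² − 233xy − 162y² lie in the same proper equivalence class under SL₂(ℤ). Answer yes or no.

D₁ = 505, D₂ = 505
river cycle of f (length 8): (-7, 15, 10), (10, 5, -12), (-12, 19, 3), (3, 17, -18), (-18, 19, 2), (2, 21, -8), (-8, 11, 12), (12, 13, -7)
river cycle of g (length 8): (-12, 19, 3), (3, 17, -18), (-18, 19, 2), (2, 21, -8), (-8, 11, 12), (12, 13, -7), (-7, 15, 10), (10, 5, -12)
cycles coincide ⇒ equivalent

yes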